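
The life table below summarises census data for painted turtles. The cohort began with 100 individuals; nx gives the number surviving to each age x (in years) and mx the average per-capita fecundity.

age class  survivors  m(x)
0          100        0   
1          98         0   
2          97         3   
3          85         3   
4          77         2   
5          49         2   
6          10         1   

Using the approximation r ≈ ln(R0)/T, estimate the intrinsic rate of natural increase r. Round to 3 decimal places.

lx = nx/n0 = nx/100: 1, 0.98, 0.97, 0.85, 0.77, 0.49, 0.1
R0 = Σ lx·mx = 0 + 0 + 2.91 + 2.55 + 1.54 + 0.98 + 0.1 = 8.08
Σ x·lx·mx = 25.13; T = 25.13/8.08 = 3.11015…
r ≈ ln(R0)/T = ln(8.08)/3.11015… = 0.6718… → 0.672

0.672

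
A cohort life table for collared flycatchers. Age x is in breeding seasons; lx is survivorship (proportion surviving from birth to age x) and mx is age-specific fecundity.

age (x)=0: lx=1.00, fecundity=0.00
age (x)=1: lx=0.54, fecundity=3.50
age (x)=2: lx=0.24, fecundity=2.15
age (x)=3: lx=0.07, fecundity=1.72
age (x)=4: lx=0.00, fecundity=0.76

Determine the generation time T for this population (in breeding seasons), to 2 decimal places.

1.30

lx·mx: 0, 1.89, 0.516, 0.1204, 0 → R0 = 2.5264
x·lx·mx: 0, 1.89, 1.032, 0.3612, 0 → Σ = 3.2832
T = 3.2832 / 2.5264 = 1.299557… → 1.30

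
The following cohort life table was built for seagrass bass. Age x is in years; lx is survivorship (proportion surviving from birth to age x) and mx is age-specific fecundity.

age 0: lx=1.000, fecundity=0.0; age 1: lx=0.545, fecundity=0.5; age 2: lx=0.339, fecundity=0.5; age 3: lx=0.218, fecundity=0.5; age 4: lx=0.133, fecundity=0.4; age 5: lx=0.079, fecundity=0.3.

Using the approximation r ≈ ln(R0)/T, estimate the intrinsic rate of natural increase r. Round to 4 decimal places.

R0 = Σ lx·mx = 0 + 0.2725 + 0.1695 + 0.109 + 0.0532 + 0.0237 = 0.6279
Σ x·lx·mx = 1.2698; T = 1.2698/0.6279 = 2.0223…
r ≈ ln(R0)/T = ln(0.6279)/2.0223… = -0.230122… → -0.2301

-0.2301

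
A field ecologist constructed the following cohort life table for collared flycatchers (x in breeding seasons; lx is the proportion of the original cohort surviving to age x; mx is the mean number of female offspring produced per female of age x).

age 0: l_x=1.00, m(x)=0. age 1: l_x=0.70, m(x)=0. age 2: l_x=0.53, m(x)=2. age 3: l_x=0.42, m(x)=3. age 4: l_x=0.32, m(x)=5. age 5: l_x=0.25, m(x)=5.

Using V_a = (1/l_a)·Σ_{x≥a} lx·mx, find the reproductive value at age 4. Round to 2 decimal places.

8.91

lx·mx for x ≥ 4: 1.6, 1.25 → sum = 2.85
V_4 = 2.85 / l_4 = 2.85 / 0.32 = 8.90625 → 8.91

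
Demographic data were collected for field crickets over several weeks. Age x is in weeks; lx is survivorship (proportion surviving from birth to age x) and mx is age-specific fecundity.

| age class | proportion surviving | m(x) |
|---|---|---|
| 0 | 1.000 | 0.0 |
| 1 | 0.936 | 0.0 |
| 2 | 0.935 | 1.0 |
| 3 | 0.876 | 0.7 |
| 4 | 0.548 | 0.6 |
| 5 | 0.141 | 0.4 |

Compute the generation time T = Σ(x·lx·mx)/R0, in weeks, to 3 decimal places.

2.745

lx·mx: 0, 0, 0.935, 0.6132, 0.3288, 0.0564 → R0 = 1.9334
x·lx·mx: 0, 0, 1.87, 1.8396, 1.3152, 0.282 → Σ = 5.3068
T = 5.3068 / 1.9334 = 2.744802… → 2.745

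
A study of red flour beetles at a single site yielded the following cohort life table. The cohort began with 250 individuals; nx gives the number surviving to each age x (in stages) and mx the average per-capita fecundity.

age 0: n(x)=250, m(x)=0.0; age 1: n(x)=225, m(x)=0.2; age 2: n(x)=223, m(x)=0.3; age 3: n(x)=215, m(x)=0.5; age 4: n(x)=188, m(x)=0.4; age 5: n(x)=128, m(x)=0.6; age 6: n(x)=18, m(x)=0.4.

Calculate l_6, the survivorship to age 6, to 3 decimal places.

0.072

l_6 = n_6/n_0 = 18/250 = 0.072 → 0.072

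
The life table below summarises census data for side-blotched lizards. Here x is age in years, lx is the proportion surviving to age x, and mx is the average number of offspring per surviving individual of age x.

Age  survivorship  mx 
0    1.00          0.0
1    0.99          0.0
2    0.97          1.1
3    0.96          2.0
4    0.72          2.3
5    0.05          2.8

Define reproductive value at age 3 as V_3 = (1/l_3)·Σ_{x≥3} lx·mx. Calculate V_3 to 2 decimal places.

lx·mx for x ≥ 3: 1.92, 1.656, 0.14 → sum = 3.716
V_3 = 3.716 / l_3 = 3.716 / 0.96 = 3.870833… → 3.87

3.87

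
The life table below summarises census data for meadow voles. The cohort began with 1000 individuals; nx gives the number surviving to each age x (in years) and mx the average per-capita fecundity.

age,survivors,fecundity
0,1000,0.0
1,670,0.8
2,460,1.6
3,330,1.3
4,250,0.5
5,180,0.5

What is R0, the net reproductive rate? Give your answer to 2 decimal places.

1.92

lx = nx/n0 = nx/1000: 1, 0.67, 0.46, 0.33, 0.25, 0.18
lx·mx by age: 0, 0.536, 0.736, 0.429, 0.125, 0.09
R0 = Σ lx·mx = 1.916 → 1.92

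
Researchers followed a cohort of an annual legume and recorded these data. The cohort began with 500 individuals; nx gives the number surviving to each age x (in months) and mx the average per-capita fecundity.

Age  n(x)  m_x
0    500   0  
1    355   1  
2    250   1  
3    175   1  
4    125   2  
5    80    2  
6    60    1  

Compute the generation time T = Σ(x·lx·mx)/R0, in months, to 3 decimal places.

2.832

lx = nx/n0 = nx/500: 1, 0.71, 0.5, 0.35, 0.25, 0.16, 0.12
lx·mx: 0, 0.71, 0.5, 0.35, 0.5, 0.32, 0.12 → R0 = 2.5
x·lx·mx: 0, 0.71, 1, 1.05, 2, 1.6, 0.72 → Σ = 7.08
T = 7.08 / 2.5 = 2.832 → 2.832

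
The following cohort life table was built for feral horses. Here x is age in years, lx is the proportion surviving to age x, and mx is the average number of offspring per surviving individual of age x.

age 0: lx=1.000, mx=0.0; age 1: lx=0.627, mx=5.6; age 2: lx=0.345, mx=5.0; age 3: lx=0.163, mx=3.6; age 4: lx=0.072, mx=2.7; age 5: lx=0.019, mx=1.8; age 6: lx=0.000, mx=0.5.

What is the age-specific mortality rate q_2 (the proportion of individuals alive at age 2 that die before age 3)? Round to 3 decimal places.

q_2 = (l_2 − l_3) / l_2 = (0.345 − 0.163) / 0.345
     = 0.182 / 0.345 = 0.527536… → 0.528

0.528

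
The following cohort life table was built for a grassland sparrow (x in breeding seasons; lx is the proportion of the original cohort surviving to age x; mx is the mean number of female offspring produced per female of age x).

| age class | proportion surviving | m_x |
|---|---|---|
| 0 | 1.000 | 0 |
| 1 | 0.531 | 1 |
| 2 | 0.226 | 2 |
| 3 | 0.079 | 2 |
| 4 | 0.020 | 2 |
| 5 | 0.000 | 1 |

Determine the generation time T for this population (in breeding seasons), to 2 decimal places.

lx·mx: 0, 0.531, 0.452, 0.158, 0.04, 0 → R0 = 1.181
x·lx·mx: 0, 0.531, 0.904, 0.474, 0.16, 0 → Σ = 2.069
T = 2.069 / 1.181 = 1.751905… → 1.75

1.75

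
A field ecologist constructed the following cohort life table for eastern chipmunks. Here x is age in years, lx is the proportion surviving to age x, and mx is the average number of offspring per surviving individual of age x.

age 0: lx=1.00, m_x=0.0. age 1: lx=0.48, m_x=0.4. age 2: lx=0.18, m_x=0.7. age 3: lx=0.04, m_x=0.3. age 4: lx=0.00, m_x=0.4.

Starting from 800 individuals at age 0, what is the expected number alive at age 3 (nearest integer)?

Expected survivors = N0 · l_3 = 800 × 0.04 = 32 → 32

32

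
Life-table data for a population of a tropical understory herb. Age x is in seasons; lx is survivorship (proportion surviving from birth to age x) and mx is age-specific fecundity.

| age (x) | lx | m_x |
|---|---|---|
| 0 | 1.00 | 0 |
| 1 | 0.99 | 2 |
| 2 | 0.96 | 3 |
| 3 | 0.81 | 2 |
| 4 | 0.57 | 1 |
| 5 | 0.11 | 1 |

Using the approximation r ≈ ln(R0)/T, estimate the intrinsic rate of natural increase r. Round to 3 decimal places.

R0 = Σ lx·mx = 0 + 1.98 + 2.88 + 1.62 + 0.57 + 0.11 = 7.16
Σ x·lx·mx = 15.43; T = 15.43/7.16 = 2.15503…
r ≈ ln(R0)/T = ln(7.16)/2.15503… = 0.91345… → 0.913

0.913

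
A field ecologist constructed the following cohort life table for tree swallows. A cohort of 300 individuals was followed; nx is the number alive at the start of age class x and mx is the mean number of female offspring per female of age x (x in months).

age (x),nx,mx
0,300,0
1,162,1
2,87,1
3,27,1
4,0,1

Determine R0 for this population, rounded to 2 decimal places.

lx = nx/n0 = nx/300: 1, 0.54, 0.29, 0.09, 0
lx·mx by age: 0, 0.54, 0.29, 0.09, 0
R0 = Σ lx·mx = 0.92 → 0.92

0.92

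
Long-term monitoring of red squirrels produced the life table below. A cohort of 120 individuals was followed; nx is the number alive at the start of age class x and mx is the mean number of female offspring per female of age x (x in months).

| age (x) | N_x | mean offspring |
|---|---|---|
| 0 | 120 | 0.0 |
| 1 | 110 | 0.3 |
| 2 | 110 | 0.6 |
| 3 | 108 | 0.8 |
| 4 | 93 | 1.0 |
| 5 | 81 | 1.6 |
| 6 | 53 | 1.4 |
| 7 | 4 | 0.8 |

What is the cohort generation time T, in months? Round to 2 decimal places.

3.94

lx = nx/n0 = nx/120: 1, 0.91667…, 0.91667…, 0.9, 0.775, 0.675, 0.44167…, 0.03333…
lx·mx: 0, 0.275…, 0.55…, 0.72, 0.775, 1.08, 0.618333…, 0.026667… → R0 = 4.045…
x·lx·mx: 0, 0.275…, 1.1…, 2.16, 3.1, 5.4, 3.71…, 0.186667… → Σ = 15.931667…
T = 15.931667… / 4.045… = 3.938607… → 3.94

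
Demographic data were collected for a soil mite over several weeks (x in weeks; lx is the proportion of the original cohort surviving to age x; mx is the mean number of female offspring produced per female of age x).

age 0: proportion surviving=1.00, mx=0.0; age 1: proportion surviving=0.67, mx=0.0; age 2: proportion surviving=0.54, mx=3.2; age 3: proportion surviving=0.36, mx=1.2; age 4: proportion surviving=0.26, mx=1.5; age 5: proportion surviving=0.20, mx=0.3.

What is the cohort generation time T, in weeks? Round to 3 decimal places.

2.533

lx·mx: 0, 0, 1.728, 0.432, 0.39, 0.06 → R0 = 2.61
x·lx·mx: 0, 0, 3.456, 1.296, 1.56, 0.3 → Σ = 6.612
T = 6.612 / 2.61 = 2.533333… → 2.533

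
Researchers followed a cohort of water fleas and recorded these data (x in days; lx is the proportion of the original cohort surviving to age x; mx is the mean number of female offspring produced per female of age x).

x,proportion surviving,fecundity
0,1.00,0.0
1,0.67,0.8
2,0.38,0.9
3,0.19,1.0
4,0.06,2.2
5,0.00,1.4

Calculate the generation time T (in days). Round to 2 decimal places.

1.93

lx·mx: 0, 0.536, 0.342, 0.19, 0.132, 0 → R0 = 1.2
x·lx·mx: 0, 0.536, 0.684, 0.57, 0.528, 0 → Σ = 2.318
T = 2.318 / 1.2 = 1.931667… → 1.93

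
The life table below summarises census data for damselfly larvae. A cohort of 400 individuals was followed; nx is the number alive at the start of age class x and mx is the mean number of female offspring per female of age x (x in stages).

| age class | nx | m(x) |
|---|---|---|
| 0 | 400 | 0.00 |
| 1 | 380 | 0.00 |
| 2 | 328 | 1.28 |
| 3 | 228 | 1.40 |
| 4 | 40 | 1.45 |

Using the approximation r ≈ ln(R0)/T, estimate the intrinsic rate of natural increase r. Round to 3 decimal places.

0.271

lx = nx/n0 = nx/400: 1, 0.95, 0.82, 0.57, 0.1
R0 = Σ lx·mx = 0 + 0 + 1.0496 + 0.798 + 0.145 = 1.9926
Σ x·lx·mx = 5.0732; T = 5.0732/1.9926 = 2.54602…
r ≈ ln(R0)/T = ln(1.9926)/2.54602… = 0.27079… → 0.271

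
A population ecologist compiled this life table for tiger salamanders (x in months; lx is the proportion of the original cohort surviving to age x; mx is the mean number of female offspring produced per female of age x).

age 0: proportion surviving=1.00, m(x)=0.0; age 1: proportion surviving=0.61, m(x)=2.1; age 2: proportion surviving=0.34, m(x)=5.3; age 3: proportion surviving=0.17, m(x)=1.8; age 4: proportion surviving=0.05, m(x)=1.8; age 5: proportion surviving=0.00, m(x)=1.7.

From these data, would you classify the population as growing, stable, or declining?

R0 = Σ lx·mx = 0 + 1.281 + 1.802 + 0.306 + 0.09 + 0 = 3.479
R0 > 1, so the population is growing.

growing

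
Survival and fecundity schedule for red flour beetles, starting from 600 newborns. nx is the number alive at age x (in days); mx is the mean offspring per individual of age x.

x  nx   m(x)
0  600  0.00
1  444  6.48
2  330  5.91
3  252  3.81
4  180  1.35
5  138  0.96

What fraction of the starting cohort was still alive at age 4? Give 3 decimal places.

0.300

l_4 = n_4/n_0 = 180/600 = 0.3 → 0.300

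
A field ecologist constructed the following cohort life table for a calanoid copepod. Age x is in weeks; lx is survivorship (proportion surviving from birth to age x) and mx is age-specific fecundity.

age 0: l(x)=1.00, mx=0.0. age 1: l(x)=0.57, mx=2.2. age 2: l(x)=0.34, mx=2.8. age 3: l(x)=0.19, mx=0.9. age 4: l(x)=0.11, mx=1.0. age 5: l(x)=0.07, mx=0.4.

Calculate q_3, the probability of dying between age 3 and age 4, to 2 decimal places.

0.42

q_3 = (l_3 − l_4) / l_3 = (0.19 − 0.11) / 0.19
     = 0.08 / 0.19 = 0.421053… → 0.42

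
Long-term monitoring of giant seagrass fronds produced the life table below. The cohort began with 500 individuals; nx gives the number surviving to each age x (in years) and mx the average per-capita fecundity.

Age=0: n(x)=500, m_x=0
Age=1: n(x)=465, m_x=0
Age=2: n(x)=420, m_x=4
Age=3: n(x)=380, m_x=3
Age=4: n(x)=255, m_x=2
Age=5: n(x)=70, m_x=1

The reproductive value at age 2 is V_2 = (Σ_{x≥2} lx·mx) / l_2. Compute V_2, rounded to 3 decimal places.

8.095

lx = nx/n0 = nx/500: 1, 0.93, 0.84, 0.76, 0.51, 0.14
lx·mx for x ≥ 2: 3.36, 2.28, 1.02, 0.14 → sum = 6.8
V_2 = 6.8 / l_2 = 6.8 / 0.84 = 8.095238… → 8.095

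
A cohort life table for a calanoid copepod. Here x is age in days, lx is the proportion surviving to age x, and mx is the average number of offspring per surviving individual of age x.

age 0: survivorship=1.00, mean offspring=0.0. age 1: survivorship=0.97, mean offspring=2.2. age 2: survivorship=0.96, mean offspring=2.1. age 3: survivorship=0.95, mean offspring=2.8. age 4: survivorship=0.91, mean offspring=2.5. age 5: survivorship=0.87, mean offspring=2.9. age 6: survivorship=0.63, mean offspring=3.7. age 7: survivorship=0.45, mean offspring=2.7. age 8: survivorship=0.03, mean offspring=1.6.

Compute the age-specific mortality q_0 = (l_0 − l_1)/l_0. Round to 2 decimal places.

0.03

q_0 = (l_0 − l_1) / l_0 = (1 − 0.97) / 1
     = 0.03 / 1 = 0.03 → 0.03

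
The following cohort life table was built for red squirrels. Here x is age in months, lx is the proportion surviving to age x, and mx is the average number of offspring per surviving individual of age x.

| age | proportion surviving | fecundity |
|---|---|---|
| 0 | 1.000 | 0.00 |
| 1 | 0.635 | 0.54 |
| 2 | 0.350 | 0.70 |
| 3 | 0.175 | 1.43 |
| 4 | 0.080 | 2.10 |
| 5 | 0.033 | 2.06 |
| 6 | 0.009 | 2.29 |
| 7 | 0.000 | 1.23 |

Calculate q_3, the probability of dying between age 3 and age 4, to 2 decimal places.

q_3 = (l_3 − l_4) / l_3 = (0.175 − 0.08) / 0.175
     = 0.095 / 0.175 = 0.542857… → 0.54

0.54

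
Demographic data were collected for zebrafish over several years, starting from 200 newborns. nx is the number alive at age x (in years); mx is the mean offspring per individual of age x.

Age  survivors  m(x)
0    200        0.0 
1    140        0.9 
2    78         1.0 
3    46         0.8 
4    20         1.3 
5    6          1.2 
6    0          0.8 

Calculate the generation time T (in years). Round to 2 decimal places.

1.94

lx = nx/n0 = nx/200: 1, 0.7, 0.39, 0.23, 0.1, 0.03, 0
lx·mx: 0, 0.63, 0.39, 0.184, 0.13, 0.036, 0 → R0 = 1.37
x·lx·mx: 0, 0.63, 0.78, 0.552, 0.52, 0.18, 0 → Σ = 2.662
T = 2.662 / 1.37 = 1.943066… → 1.94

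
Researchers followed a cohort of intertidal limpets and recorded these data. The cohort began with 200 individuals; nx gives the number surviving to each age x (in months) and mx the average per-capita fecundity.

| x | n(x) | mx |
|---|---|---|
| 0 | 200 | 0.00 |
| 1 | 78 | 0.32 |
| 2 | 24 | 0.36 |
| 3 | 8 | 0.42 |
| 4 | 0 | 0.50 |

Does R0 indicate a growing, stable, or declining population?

declining

lx = nx/n0 = nx/200: 1, 0.39, 0.12, 0.04, 0
R0 = Σ lx·mx = 0 + 0.1248 + 0.0432 + 0.0168 + 0 = 0.1848
R0 < 1, so the population is declining.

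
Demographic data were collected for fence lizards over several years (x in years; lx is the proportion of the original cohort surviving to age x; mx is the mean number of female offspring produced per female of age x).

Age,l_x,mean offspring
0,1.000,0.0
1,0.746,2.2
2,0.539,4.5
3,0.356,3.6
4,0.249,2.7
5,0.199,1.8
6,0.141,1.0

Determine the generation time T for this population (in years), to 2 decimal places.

lx·mx: 0, 1.6412, 2.4255, 1.2816, 0.6723, 0.3582, 0.141 → R0 = 6.5198
x·lx·mx: 0, 1.6412, 4.851, 3.8448, 2.6892, 1.791, 0.846 → Σ = 15.6632
T = 15.6632 / 6.5198 = 2.402405… → 2.40

2.40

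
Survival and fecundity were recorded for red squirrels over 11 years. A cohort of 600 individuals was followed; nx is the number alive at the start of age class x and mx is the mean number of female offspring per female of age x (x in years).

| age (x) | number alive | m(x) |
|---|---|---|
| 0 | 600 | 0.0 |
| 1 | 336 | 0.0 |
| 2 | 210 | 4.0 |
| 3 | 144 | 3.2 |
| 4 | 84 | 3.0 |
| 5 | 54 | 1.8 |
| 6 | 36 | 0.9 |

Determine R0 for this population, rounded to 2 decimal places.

lx = nx/n0 = nx/600: 1, 0.56, 0.35, 0.24, 0.14, 0.09, 0.06
lx·mx by age: 0, 0, 1.4, 0.768, 0.42, 0.162, 0.054
R0 = Σ lx·mx = 2.804 → 2.80

2.80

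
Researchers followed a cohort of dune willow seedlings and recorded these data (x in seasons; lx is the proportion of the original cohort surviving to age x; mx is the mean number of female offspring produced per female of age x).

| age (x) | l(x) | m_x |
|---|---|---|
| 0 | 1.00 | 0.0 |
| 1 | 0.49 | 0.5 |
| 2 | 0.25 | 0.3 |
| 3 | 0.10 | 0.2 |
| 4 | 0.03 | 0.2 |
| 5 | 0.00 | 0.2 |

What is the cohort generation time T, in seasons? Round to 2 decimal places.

1.38

lx·mx: 0, 0.245, 0.075, 0.02, 0.006, 0 → R0 = 0.346
x·lx·mx: 0, 0.245, 0.15, 0.06, 0.024, 0 → Σ = 0.479
T = 0.479 / 0.346 = 1.384393… → 1.38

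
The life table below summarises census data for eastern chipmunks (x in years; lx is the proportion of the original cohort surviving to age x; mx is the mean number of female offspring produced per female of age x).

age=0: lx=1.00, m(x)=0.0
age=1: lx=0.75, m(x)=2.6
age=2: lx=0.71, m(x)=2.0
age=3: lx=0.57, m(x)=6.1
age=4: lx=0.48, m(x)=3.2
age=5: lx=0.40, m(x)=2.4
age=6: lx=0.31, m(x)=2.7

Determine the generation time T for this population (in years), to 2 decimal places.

lx·mx: 0, 1.95, 1.42, 3.477, 1.536, 0.96, 0.837 → R0 = 10.18
x·lx·mx: 0, 1.95, 2.84, 10.431, 6.144, 4.8, 5.022 → Σ = 31.187
T = 31.187 / 10.18 = 3.063556… → 3.06

3.06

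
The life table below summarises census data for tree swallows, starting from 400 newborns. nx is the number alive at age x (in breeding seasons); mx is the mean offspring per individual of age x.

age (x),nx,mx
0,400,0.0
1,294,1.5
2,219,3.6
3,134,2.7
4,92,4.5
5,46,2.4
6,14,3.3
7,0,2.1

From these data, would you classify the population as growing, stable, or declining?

lx = nx/n0 = nx/400: 1, 0.735, 0.5475, 0.335, 0.23, 0.115, 0.035, 0
R0 = Σ lx·mx = 0 + 1.1025 + 1.971 + 0.9045 + 1.035 + 0.276 + 0.1155 + 0 = 5.4045
R0 > 1, so the population is growing.

growing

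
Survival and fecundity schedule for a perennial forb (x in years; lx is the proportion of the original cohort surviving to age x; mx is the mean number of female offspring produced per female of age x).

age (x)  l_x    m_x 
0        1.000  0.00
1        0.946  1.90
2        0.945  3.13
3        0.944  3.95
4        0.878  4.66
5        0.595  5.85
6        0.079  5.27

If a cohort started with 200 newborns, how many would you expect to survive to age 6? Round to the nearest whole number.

16

Expected survivors = N0 · l_6 = 200 × 0.079 = 15.8 → 16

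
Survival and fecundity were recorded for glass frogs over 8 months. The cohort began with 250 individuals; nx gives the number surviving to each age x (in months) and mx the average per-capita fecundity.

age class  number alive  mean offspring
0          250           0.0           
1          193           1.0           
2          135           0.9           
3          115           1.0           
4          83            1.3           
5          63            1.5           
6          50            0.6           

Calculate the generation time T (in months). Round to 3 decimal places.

lx = nx/n0 = nx/250: 1, 0.772, 0.54, 0.46, 0.332, 0.252, 0.2
lx·mx: 0, 0.772, 0.486, 0.46, 0.4316, 0.378, 0.12 → R0 = 2.6476
x·lx·mx: 0, 0.772, 0.972, 1.38, 1.7264, 1.89, 0.72 → Σ = 7.4604
T = 7.4604 / 2.6476 = 2.817797… → 2.818

2.818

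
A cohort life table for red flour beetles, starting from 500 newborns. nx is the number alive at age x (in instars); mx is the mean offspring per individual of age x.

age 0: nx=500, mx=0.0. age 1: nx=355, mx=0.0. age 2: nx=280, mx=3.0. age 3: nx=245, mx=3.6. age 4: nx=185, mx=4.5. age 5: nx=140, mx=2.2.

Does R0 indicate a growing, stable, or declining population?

lx = nx/n0 = nx/500: 1, 0.71, 0.56, 0.49, 0.37, 0.28
R0 = Σ lx·mx = 0 + 0 + 1.68 + 1.764 + 1.665 + 0.616 = 5.725
R0 > 1, so the population is growing.

growing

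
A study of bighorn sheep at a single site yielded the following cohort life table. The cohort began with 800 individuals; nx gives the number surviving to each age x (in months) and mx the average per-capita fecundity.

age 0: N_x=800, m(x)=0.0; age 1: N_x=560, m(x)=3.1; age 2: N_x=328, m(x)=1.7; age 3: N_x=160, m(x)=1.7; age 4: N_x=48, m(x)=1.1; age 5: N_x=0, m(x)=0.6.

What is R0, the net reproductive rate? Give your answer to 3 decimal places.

3.273

lx = nx/n0 = nx/800: 1, 0.7, 0.41, 0.2, 0.06, 0
lx·mx by age: 0, 2.17, 0.697, 0.34, 0.066, 0
R0 = Σ lx·mx = 3.273 → 3.273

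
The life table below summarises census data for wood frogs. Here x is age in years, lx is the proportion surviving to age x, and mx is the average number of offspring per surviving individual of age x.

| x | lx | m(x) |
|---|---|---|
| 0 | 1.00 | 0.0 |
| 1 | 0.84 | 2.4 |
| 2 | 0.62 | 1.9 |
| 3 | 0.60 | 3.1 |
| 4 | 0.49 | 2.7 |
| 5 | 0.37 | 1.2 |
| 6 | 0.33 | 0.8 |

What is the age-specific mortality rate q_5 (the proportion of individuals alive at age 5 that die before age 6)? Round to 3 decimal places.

q_5 = (l_5 − l_6) / l_5 = (0.37 − 0.33) / 0.37
     = 0.04 / 0.37 = 0.108108… → 0.108

0.108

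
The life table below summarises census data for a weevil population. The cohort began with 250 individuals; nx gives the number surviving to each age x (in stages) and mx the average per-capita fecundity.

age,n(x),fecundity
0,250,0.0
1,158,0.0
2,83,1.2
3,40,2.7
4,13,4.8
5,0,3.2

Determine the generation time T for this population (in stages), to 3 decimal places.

lx = nx/n0 = nx/250: 1, 0.632, 0.332, 0.16, 0.052, 0
lx·mx: 0, 0, 0.3984, 0.432, 0.2496, 0 → R0 = 1.08
x·lx·mx: 0, 0, 0.7968, 1.296, 0.9984, 0 → Σ = 3.0912
T = 3.0912 / 1.08 = 2.862222… → 2.862

2.862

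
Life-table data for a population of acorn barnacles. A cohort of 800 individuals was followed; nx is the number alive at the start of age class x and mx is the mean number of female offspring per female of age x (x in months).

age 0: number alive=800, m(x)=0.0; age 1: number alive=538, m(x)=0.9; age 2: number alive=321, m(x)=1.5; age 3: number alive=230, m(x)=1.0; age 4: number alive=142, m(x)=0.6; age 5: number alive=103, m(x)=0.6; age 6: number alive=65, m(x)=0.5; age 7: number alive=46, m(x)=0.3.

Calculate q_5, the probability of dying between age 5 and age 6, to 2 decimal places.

lx = nx/n0 = nx/800: 1, 0.6725, 0.40125, 0.2875, 0.1775, 0.12875, 0.08125, 0.0575
q_5 = (l_5 − l_6) / l_5 = (0.12875 − 0.08125) / 0.12875
     = 0.0475 / 0.12875 = 0.368932… → 0.37

0.37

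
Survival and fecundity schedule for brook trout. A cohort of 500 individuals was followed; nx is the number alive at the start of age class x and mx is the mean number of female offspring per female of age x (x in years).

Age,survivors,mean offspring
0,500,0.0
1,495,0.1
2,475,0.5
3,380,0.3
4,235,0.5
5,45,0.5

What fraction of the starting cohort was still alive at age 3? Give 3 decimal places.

l_3 = n_3/n_0 = 380/500 = 0.76 → 0.760

0.760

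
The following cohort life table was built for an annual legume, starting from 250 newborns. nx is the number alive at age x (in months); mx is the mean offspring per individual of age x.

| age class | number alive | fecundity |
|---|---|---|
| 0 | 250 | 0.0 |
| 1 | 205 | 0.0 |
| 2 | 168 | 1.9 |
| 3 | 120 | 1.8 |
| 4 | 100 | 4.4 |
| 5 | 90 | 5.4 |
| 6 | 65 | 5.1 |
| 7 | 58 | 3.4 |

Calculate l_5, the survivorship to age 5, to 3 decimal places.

0.360

l_5 = n_5/n_0 = 90/250 = 0.36 → 0.360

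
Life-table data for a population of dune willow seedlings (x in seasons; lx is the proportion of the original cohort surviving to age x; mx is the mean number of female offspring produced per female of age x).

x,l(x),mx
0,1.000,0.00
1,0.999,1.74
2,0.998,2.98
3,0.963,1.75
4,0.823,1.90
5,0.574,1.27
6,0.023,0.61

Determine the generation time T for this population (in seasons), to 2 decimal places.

2.61

lx·mx: 0, 1.73826, 2.97404, 1.68525, 1.5637, 0.72898, 0.01403 → R0 = 8.70426
x·lx·mx: 0, 1.73826, 5.94808, 5.05575, 6.2548, 3.6449, 0.08418 → Σ = 22.72597
T = 22.72597 / 8.70426 = 2.610902… → 2.61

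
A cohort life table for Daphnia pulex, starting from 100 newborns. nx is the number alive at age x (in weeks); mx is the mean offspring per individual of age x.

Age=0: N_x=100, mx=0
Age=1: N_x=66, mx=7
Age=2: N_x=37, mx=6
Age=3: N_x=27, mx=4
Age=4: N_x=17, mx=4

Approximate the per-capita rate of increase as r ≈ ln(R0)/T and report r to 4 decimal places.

lx = nx/n0 = nx/100: 1, 0.66, 0.37, 0.27, 0.17
R0 = Σ lx·mx = 0 + 4.62 + 2.22 + 1.08 + 0.68 = 8.6
Σ x·lx·mx = 15.02; T = 15.02/8.6 = 1.74651…
r ≈ ln(R0)/T = ln(8.6)/1.74651… = 1.232034… → 1.2320

1.2320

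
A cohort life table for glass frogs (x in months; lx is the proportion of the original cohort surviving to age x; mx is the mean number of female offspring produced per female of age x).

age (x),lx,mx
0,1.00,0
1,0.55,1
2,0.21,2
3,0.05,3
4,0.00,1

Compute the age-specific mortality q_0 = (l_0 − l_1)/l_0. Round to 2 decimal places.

q_0 = (l_0 − l_1) / l_0 = (1 − 0.55) / 1
     = 0.45 / 1 = 0.45 → 0.45

0.45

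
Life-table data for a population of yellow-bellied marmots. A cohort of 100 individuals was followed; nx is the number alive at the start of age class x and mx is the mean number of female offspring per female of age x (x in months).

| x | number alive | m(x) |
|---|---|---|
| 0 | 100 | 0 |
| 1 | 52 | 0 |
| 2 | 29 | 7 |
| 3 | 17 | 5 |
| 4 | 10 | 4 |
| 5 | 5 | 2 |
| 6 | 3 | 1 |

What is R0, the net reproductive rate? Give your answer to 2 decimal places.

lx = nx/n0 = nx/100: 1, 0.52, 0.29, 0.17, 0.1, 0.05, 0.03
lx·mx by age: 0, 0, 2.03, 0.85, 0.4, 0.1, 0.03
R0 = Σ lx·mx = 3.41 → 3.41

3.41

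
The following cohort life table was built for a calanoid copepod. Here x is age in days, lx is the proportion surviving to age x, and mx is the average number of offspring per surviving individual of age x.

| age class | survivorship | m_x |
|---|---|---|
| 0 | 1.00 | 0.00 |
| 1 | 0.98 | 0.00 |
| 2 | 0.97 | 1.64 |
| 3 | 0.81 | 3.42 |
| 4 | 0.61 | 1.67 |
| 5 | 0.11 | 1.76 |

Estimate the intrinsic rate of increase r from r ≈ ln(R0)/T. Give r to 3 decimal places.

R0 = Σ lx·mx = 0 + 0 + 1.5908 + 2.7702 + 1.0187 + 0.1936 = 5.5733
Σ x·lx·mx = 16.535; T = 16.535/5.5733 = 2.96682…
r ≈ ln(R0)/T = ln(5.5733)/2.96682… = 0.57907… → 0.579

0.579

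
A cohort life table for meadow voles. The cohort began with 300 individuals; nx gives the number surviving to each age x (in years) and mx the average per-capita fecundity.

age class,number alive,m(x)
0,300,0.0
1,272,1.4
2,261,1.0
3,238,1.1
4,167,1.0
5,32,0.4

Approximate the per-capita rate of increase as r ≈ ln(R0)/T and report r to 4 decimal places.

0.5748

lx = nx/n0 = nx/300: 1, 0.90667…, 0.87, 0.79333…, 0.55667…, 0.10667…
R0 = Σ lx·mx = 0 + 1.26933… + 0.87 + 0.87267… + 0.55667… + 0.04267… = 3.611333…
Σ x·lx·mx = 8.067333…; T = 8.067333…/3.611333… = 2.23389…
r ≈ ln(R0)/T = ln(3.611333…)/2.23389… = 0.574816… → 0.5748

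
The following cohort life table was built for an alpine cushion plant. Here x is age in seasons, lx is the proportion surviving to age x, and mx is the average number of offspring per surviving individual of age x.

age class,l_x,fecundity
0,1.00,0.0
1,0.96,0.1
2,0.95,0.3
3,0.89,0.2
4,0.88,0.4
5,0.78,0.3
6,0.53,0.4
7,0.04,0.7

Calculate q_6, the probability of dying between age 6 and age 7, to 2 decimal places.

0.92

q_6 = (l_6 − l_7) / l_6 = (0.53 − 0.04) / 0.53
     = 0.49 / 0.53 = 0.924528… → 0.92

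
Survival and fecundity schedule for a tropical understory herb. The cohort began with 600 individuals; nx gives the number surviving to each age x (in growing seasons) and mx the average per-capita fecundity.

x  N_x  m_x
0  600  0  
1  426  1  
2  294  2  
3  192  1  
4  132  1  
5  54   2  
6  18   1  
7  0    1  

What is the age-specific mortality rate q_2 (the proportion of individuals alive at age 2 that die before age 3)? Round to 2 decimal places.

lx = nx/n0 = nx/600: 1, 0.71, 0.49, 0.32, 0.22, 0.09, 0.03, 0
q_2 = (l_2 − l_3) / l_2 = (0.49 − 0.32) / 0.49
     = 0.17 / 0.49 = 0.346939… → 0.35

0.35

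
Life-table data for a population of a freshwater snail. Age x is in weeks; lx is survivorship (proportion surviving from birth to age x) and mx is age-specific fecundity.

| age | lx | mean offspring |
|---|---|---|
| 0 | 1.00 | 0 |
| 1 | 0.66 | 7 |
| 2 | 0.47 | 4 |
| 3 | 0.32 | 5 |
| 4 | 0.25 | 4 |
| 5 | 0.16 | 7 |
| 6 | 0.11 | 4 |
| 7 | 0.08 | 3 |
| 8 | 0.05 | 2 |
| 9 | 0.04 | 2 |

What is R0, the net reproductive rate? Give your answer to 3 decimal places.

lx·mx by age: 0, 4.62, 1.88, 1.6, 1, 1.12, 0.44, 0.24, 0.1, 0.08
R0 = Σ lx·mx = 11.08 → 11.080

11.080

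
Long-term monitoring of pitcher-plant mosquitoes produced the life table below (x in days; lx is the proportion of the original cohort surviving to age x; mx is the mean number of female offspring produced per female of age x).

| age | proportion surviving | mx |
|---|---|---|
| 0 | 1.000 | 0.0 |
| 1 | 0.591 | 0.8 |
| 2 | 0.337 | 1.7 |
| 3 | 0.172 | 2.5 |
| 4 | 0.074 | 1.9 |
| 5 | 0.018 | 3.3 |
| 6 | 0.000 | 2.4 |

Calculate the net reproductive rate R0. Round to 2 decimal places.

1.68

lx·mx by age: 0, 0.4728, 0.5729, 0.43, 0.1406, 0.0594, 0
R0 = Σ lx·mx = 1.6757 → 1.68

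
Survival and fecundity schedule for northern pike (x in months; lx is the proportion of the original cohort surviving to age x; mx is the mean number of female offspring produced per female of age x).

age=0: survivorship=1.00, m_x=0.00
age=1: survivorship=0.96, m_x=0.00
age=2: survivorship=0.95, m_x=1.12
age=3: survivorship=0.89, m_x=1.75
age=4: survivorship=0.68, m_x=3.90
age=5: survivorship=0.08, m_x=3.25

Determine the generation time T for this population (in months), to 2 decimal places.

3.38

lx·mx: 0, 0, 1.064, 1.5575, 2.652, 0.26 → R0 = 5.5335
x·lx·mx: 0, 0, 2.128, 4.6725, 10.608, 1.3 → Σ = 18.7085
T = 18.7085 / 5.5335 = 3.380952… → 3.38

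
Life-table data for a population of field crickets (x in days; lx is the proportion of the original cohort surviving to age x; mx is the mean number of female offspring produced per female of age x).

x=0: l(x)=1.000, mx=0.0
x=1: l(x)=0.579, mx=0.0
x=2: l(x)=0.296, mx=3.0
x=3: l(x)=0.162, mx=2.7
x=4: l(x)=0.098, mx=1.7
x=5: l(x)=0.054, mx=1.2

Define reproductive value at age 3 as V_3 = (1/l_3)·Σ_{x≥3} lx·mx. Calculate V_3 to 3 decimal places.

4.128

lx·mx for x ≥ 3: 0.4374, 0.1666, 0.0648 → sum = 0.6688
V_3 = 0.6688 / l_3 = 0.6688 / 0.162 = 4.128395… → 4.128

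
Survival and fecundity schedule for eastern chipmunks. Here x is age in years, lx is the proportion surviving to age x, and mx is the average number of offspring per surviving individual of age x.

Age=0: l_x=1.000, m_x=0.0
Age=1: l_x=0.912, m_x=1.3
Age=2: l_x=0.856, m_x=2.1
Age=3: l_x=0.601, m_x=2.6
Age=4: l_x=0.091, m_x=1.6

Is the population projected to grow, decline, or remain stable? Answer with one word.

R0 = Σ lx·mx = 0 + 1.1856 + 1.7976 + 1.5626 + 0.1456 = 4.6914
R0 > 1, so the population is growing.

growing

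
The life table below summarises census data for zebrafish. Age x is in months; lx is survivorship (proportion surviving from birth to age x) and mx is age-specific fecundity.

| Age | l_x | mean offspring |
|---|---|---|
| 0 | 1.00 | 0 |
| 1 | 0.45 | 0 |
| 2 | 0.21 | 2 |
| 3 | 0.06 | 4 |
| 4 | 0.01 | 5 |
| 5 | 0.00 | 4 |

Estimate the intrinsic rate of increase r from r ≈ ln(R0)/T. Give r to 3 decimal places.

R0 = Σ lx·mx = 0 + 0 + 0.42 + 0.24 + 0.05 + 0 = 0.71
Σ x·lx·mx = 1.76; T = 1.76/0.71 = 2.47887…
r ≈ ln(R0)/T = ln(0.71)/2.47887… = -0.13816… → -0.138

-0.138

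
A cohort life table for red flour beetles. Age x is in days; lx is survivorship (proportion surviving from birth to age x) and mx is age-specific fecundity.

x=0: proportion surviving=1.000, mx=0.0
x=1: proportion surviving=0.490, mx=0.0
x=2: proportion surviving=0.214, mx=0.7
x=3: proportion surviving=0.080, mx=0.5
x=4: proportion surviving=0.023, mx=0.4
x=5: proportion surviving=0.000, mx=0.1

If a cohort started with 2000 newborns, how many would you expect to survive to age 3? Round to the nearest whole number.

Expected survivors = N0 · l_3 = 2000 × 0.080 = 160 → 160

160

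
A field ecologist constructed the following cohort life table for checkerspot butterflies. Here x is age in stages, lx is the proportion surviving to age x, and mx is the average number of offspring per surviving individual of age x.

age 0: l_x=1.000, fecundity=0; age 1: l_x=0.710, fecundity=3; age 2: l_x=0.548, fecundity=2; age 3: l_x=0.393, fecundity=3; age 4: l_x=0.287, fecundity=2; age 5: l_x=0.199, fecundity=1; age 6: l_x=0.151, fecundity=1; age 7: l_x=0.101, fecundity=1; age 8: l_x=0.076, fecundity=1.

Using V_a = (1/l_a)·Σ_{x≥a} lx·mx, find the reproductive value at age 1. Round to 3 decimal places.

lx·mx for x ≥ 1: 2.13, 1.096, 1.179, 0.574, 0.199, 0.151, 0.101, 0.076 → sum = 5.506
V_1 = 5.506 / l_1 = 5.506 / 0.71 = 7.75493… → 7.755

7.755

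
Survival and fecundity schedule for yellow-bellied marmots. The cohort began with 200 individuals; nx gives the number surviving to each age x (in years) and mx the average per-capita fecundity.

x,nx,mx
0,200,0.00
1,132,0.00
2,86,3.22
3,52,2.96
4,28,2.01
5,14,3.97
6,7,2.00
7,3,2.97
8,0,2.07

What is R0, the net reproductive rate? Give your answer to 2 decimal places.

lx = nx/n0 = nx/200: 1, 0.66, 0.43, 0.26, 0.14, 0.07, 0.035, 0.015, 0
lx·mx by age: 0, 0, 1.3846, 0.7696, 0.2814, 0.2779, 0.07, 0.04455, 0
R0 = Σ lx·mx = 2.82805 → 2.83

2.83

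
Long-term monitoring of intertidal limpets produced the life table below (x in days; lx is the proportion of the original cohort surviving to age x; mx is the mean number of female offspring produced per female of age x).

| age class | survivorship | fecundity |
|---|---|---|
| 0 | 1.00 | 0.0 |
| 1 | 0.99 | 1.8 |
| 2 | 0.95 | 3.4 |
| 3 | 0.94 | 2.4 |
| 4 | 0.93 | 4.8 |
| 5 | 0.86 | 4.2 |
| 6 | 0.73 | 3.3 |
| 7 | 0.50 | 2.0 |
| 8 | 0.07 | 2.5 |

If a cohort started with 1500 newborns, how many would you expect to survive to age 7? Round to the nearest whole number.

Expected survivors = N0 · l_7 = 1500 × 0.50 = 750 → 750

750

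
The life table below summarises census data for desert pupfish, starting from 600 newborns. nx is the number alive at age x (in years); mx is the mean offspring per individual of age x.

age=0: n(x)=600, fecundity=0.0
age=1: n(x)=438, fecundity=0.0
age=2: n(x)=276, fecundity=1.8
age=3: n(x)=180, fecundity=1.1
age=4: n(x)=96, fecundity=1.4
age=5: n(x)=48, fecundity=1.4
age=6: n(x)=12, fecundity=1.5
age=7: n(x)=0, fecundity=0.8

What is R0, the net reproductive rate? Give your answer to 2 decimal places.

1.52

lx = nx/n0 = nx/600: 1, 0.73, 0.46, 0.3, 0.16, 0.08, 0.02, 0
lx·mx by age: 0, 0, 0.828, 0.33, 0.224, 0.112, 0.03, 0
R0 = Σ lx·mx = 1.524 → 1.52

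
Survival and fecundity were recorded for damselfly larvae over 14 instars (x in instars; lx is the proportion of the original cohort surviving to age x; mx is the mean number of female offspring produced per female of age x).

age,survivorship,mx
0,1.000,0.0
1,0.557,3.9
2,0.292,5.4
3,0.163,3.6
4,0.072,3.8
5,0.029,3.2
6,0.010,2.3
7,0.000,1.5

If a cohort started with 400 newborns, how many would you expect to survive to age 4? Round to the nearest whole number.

29

Expected survivors = N0 · l_4 = 400 × 0.072 = 28.8 → 29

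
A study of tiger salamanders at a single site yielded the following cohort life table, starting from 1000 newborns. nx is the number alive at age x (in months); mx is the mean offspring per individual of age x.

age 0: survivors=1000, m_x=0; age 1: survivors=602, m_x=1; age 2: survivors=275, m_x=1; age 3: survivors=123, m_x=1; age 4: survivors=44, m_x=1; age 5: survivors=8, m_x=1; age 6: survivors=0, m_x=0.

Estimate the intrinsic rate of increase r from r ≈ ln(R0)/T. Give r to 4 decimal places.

lx = nx/n0 = nx/1000: 1, 0.602, 0.275, 0.123, 0.044, 0.008, 0
R0 = Σ lx·mx = 0 + 0.602 + 0.275 + 0.123 + 0.044 + 0.008 + 0 = 1.052
Σ x·lx·mx = 1.737; T = 1.737/1.052 = 1.65114…
r ≈ ln(R0)/T = ln(1.052)/1.65114… = 0.030702… → 0.0307

0.0307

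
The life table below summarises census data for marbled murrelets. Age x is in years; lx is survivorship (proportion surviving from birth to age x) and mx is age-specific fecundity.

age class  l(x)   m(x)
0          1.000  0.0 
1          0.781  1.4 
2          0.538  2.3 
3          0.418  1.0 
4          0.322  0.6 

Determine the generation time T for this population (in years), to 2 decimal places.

lx·mx: 0, 1.0934, 1.2374, 0.418, 0.1932 → R0 = 2.942
x·lx·mx: 0, 1.0934, 2.4748, 1.254, 0.7728 → Σ = 5.595
T = 5.595 / 2.942 = 1.901768… → 1.90

1.90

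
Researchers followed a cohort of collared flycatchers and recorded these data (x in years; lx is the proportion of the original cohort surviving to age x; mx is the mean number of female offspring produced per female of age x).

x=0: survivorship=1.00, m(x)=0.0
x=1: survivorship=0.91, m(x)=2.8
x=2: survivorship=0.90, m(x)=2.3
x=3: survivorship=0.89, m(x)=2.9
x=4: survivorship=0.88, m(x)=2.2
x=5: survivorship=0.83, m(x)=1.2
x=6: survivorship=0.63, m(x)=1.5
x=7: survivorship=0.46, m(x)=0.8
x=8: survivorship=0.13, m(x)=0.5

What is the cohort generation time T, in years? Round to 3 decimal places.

lx·mx: 0, 2.548, 2.07, 2.581, 1.936, 0.996, 0.945, 0.368, 0.065 → R0 = 11.509
x·lx·mx: 0, 2.548, 4.14, 7.743, 7.744, 4.98, 5.67, 2.576, 0.52 → Σ = 35.921
T = 35.921 / 11.509 = 3.121123… → 3.121

3.121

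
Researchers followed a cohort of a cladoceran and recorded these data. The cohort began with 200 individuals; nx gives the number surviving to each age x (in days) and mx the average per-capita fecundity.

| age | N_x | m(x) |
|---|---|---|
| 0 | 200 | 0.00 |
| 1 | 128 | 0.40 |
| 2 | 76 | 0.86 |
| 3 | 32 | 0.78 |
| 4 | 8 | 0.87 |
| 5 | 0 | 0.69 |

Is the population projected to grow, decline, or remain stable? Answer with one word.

lx = nx/n0 = nx/200: 1, 0.64, 0.38, 0.16, 0.04, 0
R0 = Σ lx·mx = 0 + 0.256 + 0.3268 + 0.1248 + 0.0348 + 0 = 0.7424
R0 < 1, so the population is declining.

declining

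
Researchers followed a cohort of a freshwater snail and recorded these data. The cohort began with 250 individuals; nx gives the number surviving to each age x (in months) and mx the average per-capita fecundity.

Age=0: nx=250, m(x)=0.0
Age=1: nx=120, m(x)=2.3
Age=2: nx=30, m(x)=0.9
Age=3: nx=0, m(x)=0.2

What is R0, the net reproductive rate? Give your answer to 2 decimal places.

lx = nx/n0 = nx/250: 1, 0.48, 0.12, 0
lx·mx by age: 0, 1.104, 0.108, 0
R0 = Σ lx·mx = 1.212 → 1.21

1.21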